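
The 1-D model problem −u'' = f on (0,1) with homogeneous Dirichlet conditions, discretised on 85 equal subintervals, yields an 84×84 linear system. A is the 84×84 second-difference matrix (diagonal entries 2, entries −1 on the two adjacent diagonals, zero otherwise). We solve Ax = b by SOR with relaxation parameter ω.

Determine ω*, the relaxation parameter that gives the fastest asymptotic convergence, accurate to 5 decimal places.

ρ_J = max_k |cos(kπ/85)| = cos(π/85) = 0.99932
1 − cos²(π/85) = sin²(π/85) ⇒ √(1−ρ_J²) = sin(π/85) = 0.036951.
So ω* = 2/1.036951 = 1.92873 (Young).
Hence ρ(B_{ω*}) = 1.92873 − 1 = 0.92873.

ω* = 1.92873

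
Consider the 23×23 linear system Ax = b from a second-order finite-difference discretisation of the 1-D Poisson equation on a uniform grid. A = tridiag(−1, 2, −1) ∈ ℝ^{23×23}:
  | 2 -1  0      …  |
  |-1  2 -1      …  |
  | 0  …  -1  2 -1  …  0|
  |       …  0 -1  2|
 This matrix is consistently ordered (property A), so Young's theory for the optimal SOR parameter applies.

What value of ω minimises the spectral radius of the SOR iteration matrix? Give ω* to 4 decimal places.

B_J for the 23×23 system has eigenvalues cos(kπ/24); ρ_J = cos(π/24) = 0.9914.
√(1 − cos²(π/24)) = sin(π/24) ≈ 0.13053.
Then 2/(1+√(1−ρ_J²)) = 2/(1+0.13053); ω* = 2/1.13053 = 1.7691.
and ρ(B_{ω*}) = 1.7691 − 1 = 0.7691.

ω* = 1.7691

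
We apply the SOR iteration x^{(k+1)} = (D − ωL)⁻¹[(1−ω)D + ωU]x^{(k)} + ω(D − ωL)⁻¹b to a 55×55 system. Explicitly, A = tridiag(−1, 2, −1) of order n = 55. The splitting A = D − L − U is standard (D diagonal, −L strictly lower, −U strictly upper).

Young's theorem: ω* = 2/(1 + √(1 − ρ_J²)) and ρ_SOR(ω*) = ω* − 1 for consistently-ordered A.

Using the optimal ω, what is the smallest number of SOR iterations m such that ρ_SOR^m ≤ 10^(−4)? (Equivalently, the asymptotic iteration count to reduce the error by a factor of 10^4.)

ρ_J = max_k |cos(kπ/56)| = cos(π/56) = 0.9984268
√(1 − cos²(π/56)) = sin(π/56) ≈ 0.0560704.
So ω* = 2/1.0560704 = 1.8938131 (Young).
ρ_SOR = ω* − 1 ≈ 0.8938131.
ρ_SOR^m ≤ 10^(−4) ⇔ m ≥ 4·ln10/(−ln 0.8938131) = 9.21034/0.112259 = 82.045; m = ⌈82.045⌉ = 83.

m = 83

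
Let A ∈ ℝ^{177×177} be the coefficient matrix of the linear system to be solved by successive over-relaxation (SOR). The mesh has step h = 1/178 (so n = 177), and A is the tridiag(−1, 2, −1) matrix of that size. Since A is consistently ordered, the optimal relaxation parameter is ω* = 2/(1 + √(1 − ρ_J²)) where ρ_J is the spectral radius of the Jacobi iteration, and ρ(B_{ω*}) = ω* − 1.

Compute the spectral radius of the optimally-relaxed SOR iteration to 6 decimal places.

n=177: λ(B_J) = 1 − λ(A)/2 = cos(kπ/178); k=1 gives ρ_J = 0.999844.
√(1 − cos²(π/178)) = sin(π/178) ≈ 0.0176485.
ω* = 2 / (1 + 0.0176485) = 2 / 1.0176485 ≈ 1.965315.
At ω = 1.965315 every |λ(B_ω)| = ω−1, so ρ_SOR = 0.965315.

ρ_SOR = 0.965315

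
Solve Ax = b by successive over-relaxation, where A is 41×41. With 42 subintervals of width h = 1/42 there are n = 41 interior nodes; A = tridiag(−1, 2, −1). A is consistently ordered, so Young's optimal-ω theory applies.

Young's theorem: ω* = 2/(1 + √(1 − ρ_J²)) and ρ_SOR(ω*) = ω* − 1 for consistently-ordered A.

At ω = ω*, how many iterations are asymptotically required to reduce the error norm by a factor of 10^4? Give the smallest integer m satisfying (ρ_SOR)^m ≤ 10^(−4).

[ρ_J] n=41: ρ(B_J) = cos(π/(n+1)) = cos(π/42) = 0.9972038.
root = sin(π/42) = 0.0747301  (since 1−cos² = sin²).
ω* = 2/(1 + 0.0747301) = 2/1.0747301 = 1.8609323.
ρ_SOR = ω* − 1 ≈ 0.8609323.
(0.8609323)^m ≤ 10^{−4}  ⇒  m·ln(0.8609323) ≤ −4·ln10  ⇒  m ≥ 61.509  ⇒  m = 62

m = 62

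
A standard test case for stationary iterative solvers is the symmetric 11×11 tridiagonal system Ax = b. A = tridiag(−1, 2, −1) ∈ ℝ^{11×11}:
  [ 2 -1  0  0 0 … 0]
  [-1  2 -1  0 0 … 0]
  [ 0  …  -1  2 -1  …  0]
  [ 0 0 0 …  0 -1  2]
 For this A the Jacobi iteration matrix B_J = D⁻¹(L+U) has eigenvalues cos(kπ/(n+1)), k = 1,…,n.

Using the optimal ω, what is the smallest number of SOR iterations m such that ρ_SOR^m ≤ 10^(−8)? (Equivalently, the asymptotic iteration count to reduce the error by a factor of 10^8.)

m = 35

With n=11, ρ(Jacobi) = cos(π/12) = 0.9659258.
√(1−ρ_J²) = |sin(π/12)| = 0.2588190
[ω*] 2 ÷ (1 + 0.2588190) = 2 ÷ 1.2588190 = 1.5887908.
At ω = 1.5887908 every |λ(B_ω)| = ω−1, so ρ_SOR = 0.5887908.
For 8 digits: m = 8·ln10 / (−ln 0.5887908) = 18.4207/0.529684 = 34.777; round up → m = 35.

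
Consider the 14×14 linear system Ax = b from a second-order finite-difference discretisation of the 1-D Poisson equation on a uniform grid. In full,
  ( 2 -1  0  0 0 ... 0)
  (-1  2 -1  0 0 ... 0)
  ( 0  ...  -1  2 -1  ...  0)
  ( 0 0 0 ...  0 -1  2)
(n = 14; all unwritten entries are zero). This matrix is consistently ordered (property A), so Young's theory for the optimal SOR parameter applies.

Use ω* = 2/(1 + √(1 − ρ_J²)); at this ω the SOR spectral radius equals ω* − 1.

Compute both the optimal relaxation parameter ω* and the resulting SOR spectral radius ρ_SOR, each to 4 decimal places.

n=14: λ(B_J) = 1 − λ(A)/2 = cos(kπ/15); k=1 gives ρ_J = 0.9781.
1 − cos²(π/15) = sin²(π/15) ⇒ √(1−ρ_J²) = sin(π/15) = 0.20791.
ω* = 2/(1 + 0.20791) = 2/1.20791 = 1.6558.
and ρ(B_{ω*}) = 1.6558 − 1 = 0.6558.

ω* = 1.6558, ρ_SOR = 0.6558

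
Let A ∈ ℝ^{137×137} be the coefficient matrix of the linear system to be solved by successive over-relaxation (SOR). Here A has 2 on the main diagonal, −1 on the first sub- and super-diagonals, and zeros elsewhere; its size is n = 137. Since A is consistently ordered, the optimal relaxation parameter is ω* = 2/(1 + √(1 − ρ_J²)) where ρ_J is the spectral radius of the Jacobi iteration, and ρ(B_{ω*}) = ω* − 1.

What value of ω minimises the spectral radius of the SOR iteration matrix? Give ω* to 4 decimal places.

n=137: λ(B_J) = 1 − λ(A)/2 = cos(kπ/138); k=1 gives ρ_J = 0.9997.
1 − cos²(π/138) = sin²(π/138) ⇒ √(1−ρ_J²) = sin(π/138) = 0.02276.
Young: ω* = 2/(1+√(1−ρ_J²)) = 2/(1+0.02276) = 2/1.02276 = 1.9555.
[ρ_SOR] ω* − 1 = 0.9555.

ω* = 1.9555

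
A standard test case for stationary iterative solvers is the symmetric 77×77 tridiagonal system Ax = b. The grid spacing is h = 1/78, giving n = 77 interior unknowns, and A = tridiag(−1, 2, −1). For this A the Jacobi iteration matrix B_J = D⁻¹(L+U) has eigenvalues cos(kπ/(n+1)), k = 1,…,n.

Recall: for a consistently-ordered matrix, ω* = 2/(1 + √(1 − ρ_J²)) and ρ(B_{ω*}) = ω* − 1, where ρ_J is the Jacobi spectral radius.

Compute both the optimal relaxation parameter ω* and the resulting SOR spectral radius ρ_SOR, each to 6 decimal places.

ω* = 1.922585, ρ_SOR = 0.922585

½·tridiag(1,0,1) at n=77: λ_k = cos(kπ/78); max |λ| at k=1 ⇒ ρ_J = cos(π/78) ≈ 0.999189.
√(1 − cos²(π/78)) = sin(π/78) ≈ 0.0402659.
Young: ω* = 2/(1+√(1−ρ_J²)) = 2/(1+0.0402659) = 2/1.0402659 = 1.922585.
ρ_SOR = ω* − 1 ≈ 0.922585.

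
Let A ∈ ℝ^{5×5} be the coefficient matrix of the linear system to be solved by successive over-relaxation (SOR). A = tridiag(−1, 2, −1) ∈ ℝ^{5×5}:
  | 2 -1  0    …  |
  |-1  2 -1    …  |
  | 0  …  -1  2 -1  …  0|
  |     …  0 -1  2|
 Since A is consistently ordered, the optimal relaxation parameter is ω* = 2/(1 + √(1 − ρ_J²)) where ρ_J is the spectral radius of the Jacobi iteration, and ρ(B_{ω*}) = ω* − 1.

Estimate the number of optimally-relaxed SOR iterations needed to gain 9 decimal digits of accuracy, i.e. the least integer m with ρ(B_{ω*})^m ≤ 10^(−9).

n=5: λ(B_J) = 1 − λ(A)/2 = cos(kπ/6); k=1 gives ρ_J = 0.8660254.
1 − cos²(π/6) = sin²(π/6) ⇒ √(1−ρ_J²) = sin(π/6) = 0.5000000.
ω* = 2/(1 + 0.5000000) = 2/1.5000000 = 1.3333333.
[ρ_SOR] ω* − 1 = 0.3333333.
m ≥ 9·ln10 / (−ln 0.3333333) = 18.863; smallest integer m = 19.

m = 19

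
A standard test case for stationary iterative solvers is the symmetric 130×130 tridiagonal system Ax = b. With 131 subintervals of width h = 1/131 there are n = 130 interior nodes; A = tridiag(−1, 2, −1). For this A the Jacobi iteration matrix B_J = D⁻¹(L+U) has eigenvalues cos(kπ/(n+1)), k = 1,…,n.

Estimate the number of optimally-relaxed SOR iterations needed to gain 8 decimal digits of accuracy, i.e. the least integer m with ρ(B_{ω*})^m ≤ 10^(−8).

m = 385

[ρ_J] n=130: ρ(B_J) = cos(π/(n+1)) = cos(π/131) = 0.9997125.
√(1−ρ_J²) = |sin(π/131)| = 0.0239793
[ω*] 2 ÷ (1 + 0.0239793) = 2 ÷ 1.0239793 = 1.9531645.
ρ(B_{ω*}) = ω*−1 = 0.9531645
For 8 digits: m = 8·ln10 / (−ln 0.9531645) = 18.4207/0.0479678 = 384.022; round up → m = 385.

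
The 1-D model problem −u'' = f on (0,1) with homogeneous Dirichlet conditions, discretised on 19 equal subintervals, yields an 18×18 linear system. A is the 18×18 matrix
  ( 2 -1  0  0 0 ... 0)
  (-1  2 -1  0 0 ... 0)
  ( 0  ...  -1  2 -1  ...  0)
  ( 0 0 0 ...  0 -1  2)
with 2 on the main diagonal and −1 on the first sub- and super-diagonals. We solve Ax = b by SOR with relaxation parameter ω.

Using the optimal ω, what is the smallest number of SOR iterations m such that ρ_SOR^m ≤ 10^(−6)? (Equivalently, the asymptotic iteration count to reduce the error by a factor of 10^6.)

m = 42

n=18: λ(B_J) = 1 − λ(A)/2 = cos(kπ/19); k=1 gives ρ_J = 0.9863613.
√(1 − cos²(π/19)) = sin(π/19) ≈ 0.1645946.
Young: ω* = 2/(1+√(1−ρ_J²)) = 2/(1+0.1645946) = 2/1.1645946 = 1.7173358.
Hence ρ(B_{ω*}) = 1.7173358 − 1 = 0.7173358.
6·ln10 = 13.8155; −ln(0.7173358) = 0.332211; m = ⌈13.8155/0.332211⌉ = ⌈41.587⌉ = 42.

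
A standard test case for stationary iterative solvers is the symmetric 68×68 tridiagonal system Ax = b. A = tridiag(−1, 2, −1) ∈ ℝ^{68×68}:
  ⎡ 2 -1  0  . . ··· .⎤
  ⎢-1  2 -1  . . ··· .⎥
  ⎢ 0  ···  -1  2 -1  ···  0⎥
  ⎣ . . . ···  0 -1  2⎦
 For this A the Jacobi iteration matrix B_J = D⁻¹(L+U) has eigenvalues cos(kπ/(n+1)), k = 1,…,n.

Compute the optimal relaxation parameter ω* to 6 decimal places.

B_J for the 68×68 system has eigenvalues cos(kπ/69); ρ_J = cos(π/69) = 0.998964.
√(1−ρ_J²) = |sin(π/69)| = 0.0455146
ω* = 2 / (1 + 0.0455146) = 2 / 1.0455146 ≈ 1.912934.
ρ(B_{ω*}) = ω*−1 = 0.912934

ω* = 1.912934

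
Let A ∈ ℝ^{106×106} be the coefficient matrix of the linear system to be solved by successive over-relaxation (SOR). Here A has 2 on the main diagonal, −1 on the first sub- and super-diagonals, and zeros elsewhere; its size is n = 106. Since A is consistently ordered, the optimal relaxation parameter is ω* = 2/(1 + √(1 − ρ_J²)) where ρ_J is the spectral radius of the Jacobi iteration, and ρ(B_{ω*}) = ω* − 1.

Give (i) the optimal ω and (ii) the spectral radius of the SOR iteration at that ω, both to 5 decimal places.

ω* = 1.94296, ρ_SOR = 0.94296

ρ_J = max_k |cos(kπ/107)| = cos(π/107) = 0.99957
1 − cos²(π/107) = sin²(π/107) ⇒ √(1−ρ_J²) = sin(π/107) = 0.029356.
Young: ω* = 2/(1+√(1−ρ_J²)) = 2/(1+0.029356) = 2/1.029356 = 1.94296.
ρ_SOR = ω* − 1 ≈ 0.94296.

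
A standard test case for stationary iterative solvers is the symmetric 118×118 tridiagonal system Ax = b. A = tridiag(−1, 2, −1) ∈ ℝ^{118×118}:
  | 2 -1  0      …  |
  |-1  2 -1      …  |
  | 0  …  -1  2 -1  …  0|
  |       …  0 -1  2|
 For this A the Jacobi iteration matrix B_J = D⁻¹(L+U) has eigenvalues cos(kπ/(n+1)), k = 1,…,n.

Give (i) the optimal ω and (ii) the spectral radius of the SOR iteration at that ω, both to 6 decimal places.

spectrum of D⁻¹(L+U) = {cos(kπ/119) : 1≤k≤118}; ρ_J = cos(π/119) = 0.999652.
1 − cos²(π/119) = sin²(π/119) ⇒ √(1−ρ_J²) = sin(π/119) = 0.0263969.
Then 2/(1+√(1−ρ_J²)) = 2/(1+0.0263969); ω* = 2/1.0263969 = 1.948564.
ρ_SOR = ω* − 1 = 1.948564 − 1 = 0.948564.

ω* = 1.948564, ρ_SOR = 0.948564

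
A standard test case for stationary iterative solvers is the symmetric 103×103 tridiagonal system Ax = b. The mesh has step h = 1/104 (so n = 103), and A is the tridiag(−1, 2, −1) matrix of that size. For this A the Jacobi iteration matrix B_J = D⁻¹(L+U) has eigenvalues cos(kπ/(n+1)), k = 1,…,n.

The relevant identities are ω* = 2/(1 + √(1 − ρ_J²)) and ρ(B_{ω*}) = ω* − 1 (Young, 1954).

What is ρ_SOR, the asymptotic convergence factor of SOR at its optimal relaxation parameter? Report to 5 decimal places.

[ρ_J] n=103: ρ(B_J) = cos(π/(n+1)) = cos(π/104) = 0.99954.
√(1 − cos²(π/104)) = sin(π/104) ≈ 0.030203.
[ω*] 2 ÷ (1 + 0.030203) = 2 ÷ 1.030203 = 1.94136.
ρ(B_{ω*}) = ω*−1 = 0.94136

ρ_SOR = 0.94136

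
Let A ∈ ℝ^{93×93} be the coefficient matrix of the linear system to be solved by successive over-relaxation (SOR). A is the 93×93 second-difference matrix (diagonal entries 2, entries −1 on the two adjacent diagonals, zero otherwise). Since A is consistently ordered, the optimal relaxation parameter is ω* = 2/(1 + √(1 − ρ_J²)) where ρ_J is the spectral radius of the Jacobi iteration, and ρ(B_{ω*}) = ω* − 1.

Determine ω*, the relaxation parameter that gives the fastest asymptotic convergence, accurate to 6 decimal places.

ω* = 1.935331

[ρ_J] n=93: ρ(B_J) = cos(π/(n+1)) = cos(π/94) = 0.999442.
root = sin(π/94) = 0.0334150  (since 1−cos² = sin²).
Then 2/(1+√(1−ρ_J²)) = 2/(1+0.0334150); ω* = 2/1.0334150 = 1.935331.
ρ_SOR = ω* − 1 = 1.935331 − 1 = 0.935331.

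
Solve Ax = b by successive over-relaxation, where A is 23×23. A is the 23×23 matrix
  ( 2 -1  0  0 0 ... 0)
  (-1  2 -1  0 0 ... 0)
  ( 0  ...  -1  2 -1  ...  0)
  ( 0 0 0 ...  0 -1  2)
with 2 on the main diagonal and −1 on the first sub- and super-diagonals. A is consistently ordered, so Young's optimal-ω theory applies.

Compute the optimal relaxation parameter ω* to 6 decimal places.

spectrum of D⁻¹(L+U) = {cos(kπ/24) : 1≤k≤23}; ρ_J = cos(π/24) = 0.991445.
1 − cos²(π/24) = sin²(π/24) ⇒ √(1−ρ_J²) = sin(π/24) = 0.1305262.
So ω* = 2/1.1305262 = 1.769088 (Young).
ρ_SOR = ω* − 1 ≈ 0.769088.

ω* = 1.769088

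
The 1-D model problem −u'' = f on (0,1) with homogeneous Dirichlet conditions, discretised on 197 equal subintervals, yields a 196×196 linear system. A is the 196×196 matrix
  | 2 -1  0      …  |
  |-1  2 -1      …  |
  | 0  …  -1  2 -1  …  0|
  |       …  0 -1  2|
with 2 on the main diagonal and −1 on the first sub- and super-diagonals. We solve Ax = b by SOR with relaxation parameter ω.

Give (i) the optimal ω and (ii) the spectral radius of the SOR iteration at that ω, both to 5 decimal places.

ω* = 1.96861, ρ_SOR = 0.96861

½·tridiag(1,0,1) at n=196: λ_k = cos(kπ/197); max |λ| at k=1 ⇒ ρ_J = cos(π/197) ≈ 0.99987.
1 − cos²(π/197) = sin²(π/197) ⇒ √(1−ρ_J²) = sin(π/197) = 0.015946.
ω* = 2 / (1 + 0.015946) = 2 / 1.015946 ≈ 1.96861.
ρ_SOR = ω* − 1 ≈ 0.96861.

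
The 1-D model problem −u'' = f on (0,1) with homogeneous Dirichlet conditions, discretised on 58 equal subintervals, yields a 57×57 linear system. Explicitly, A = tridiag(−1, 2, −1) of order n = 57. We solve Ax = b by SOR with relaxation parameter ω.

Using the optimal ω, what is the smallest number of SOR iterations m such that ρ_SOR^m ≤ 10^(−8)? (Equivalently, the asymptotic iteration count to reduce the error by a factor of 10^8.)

ρ_J = max_k |cos(kπ/58)| = cos(π/58) = 0.9985334
1 − cos²(π/58) = sin²(π/58) ⇒ √(1−ρ_J²) = sin(π/58) = 0.0541389.
ω* = 2/(1+0.0541389) = 1.8972832
At ω = 1.8972832 every |λ(B_ω)| = ω−1, so ρ_SOR = 0.8972832.
For 8 digits: m = 8·ln10 / (−ln 0.8972832) = 18.4207/0.108384 = 169.958; round up → m = 170.

m = 170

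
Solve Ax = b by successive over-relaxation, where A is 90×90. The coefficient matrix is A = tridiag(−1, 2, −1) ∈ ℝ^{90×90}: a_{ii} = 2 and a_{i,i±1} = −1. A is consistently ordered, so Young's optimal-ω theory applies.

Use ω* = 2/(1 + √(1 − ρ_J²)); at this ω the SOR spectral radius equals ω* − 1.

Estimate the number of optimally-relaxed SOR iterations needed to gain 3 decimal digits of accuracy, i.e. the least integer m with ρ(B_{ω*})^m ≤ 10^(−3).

[ρ_J] n=90: ρ(B_J) = cos(π/(n+1)) = cos(π/91) = 0.9994041.
1 − cos²(π/91) = sin²(π/91) ⇒ √(1−ρ_J²) = sin(π/91) = 0.0345161.
ω* = 2/(1 + 0.0345161) = 2/1.0345161 = 1.9332710.
Hence ρ(B_{ω*}) = 1.9332710 − 1 = 0.9332710.
(0.9332710)^m ≤ 10^{−3}  ⇒  m·ln(0.9332710) ≤ −3·ln10  ⇒  m ≥ 100.026  ⇒  m = 101

m = 101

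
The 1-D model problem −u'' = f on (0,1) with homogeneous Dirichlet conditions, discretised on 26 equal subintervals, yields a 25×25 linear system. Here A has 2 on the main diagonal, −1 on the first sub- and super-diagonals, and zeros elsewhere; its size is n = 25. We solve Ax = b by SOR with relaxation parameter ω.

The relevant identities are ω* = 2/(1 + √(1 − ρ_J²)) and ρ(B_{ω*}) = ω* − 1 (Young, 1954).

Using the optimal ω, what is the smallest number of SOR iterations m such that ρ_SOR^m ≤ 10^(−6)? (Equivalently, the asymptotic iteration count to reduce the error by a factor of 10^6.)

[ρ_J] n=25: ρ(B_J) = cos(π/(n+1)) = cos(π/26) = 0.9927089.
√(1 − cos²(π/26)) = sin(π/26) ≈ 0.1205367.
Young: ω* = 2/(1+√(1−ρ_J²)) = 2/(1+0.1205367) = 2/1.1205367 = 1.7848590.
At ω = 1.7848590 every |λ(B_ω)| = ω−1, so ρ_SOR = 0.7848590.
6·ln10 = 13.8155; −ln(0.7848590) = 0.242251; m = ⌈13.8155/0.242251⌉ = ⌈57.030⌉ = 58.

m = 58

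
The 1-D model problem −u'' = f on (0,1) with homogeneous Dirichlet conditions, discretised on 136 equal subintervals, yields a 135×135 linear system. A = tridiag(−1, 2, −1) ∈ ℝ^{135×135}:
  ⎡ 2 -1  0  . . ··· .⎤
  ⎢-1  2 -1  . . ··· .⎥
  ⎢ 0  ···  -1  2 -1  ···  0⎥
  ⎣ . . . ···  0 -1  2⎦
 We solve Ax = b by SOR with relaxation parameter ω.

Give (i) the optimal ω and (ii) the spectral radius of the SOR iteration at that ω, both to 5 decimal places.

ω* = 1.95485, ρ_SOR = 0.95485

With n=135, ρ(Jacobi) = cos(π/136) = 0.99973.
√(1−ρ_J²) simplifies to sin(π/136) = 0.023098.
[ω*] 2 ÷ (1 + 0.023098) = 2 ÷ 1.023098 = 1.95485.
At ω = 1.95485 every |λ(B_ω)| = ω−1, so ρ_SOR = 0.95485.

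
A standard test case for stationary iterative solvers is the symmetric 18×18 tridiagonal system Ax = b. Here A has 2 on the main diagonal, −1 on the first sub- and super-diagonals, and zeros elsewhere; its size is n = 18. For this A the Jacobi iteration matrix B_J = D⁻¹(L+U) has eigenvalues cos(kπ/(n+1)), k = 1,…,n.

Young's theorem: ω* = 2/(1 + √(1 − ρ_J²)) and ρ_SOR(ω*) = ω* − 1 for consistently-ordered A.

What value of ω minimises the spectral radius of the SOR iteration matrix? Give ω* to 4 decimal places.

ω* = 1.7173

n=18: λ(B_J) = 1 − λ(A)/2 = cos(kπ/19); k=1 gives ρ_J = 0.9864.
1 − cos²(π/19) = sin²(π/19) ⇒ √(1−ρ_J²) = sin(π/19) = 0.16459.
[ω*] 2 ÷ (1 + 0.16459) = 2 ÷ 1.16459 = 1.7173.
Hence ρ(B_{ω*}) = 1.7173 − 1 = 0.7173.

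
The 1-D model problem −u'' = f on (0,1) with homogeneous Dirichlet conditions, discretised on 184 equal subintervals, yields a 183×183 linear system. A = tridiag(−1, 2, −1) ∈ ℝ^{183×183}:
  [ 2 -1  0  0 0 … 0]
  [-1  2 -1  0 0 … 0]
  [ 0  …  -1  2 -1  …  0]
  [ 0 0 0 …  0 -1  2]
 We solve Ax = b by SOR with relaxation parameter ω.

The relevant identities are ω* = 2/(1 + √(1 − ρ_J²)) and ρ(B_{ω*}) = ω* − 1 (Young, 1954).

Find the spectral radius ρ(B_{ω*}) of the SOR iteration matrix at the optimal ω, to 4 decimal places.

ρ_SOR = 0.9664

½·tridiag(1,0,1) at n=183: λ_k = cos(kπ/184); max |λ| at k=1 ⇒ ρ_J = cos(π/184) ≈ 0.9999.
√(1−ρ_J²) = |sin(π/184)| = 0.01707
ω* = 2/(1 + 0.01707) = 2/1.01707 = 1.9664.
At ω = 1.9664 every |λ(B_ω)| = ω−1, so ρ_SOR = 0.9664.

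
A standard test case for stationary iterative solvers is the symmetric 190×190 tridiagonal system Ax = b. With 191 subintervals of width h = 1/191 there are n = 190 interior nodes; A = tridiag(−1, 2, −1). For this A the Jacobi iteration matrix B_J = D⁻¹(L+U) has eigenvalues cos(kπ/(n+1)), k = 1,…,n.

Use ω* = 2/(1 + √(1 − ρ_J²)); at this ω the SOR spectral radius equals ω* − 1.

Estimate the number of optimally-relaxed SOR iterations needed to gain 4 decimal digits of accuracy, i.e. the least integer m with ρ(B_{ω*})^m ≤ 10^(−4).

With n=190, ρ(Jacobi) = cos(π/191) = 0.9998647.
√(1 − cos²(π/191)) = sin(π/191) ≈ 0.0164474.
Then 2/(1+√(1−ρ_J²)) = 2/(1+0.0164474); ω* = 2/1.0164474 = 1.9676375.
ρ_SOR = ω* − 1 ≈ 0.9676375.
4·ln10 = 9.21034; −ln(0.9676375) = 0.0328977; m = ⌈9.21034/0.0328977⌉ = ⌈279.969⌉ = 280.

m = 280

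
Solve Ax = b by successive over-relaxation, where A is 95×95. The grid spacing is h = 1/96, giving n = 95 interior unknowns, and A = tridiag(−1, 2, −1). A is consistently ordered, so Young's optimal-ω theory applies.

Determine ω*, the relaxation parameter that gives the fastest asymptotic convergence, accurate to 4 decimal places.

½·tridiag(1,0,1) at n=95: λ_k = cos(kπ/96); max |λ| at k=1 ⇒ ρ_J = cos(π/96) ≈ 0.9995.
root = sin(π/96) = 0.03272  (since 1−cos² = sin²).
Then 2/(1+√(1−ρ_J²)) = 2/(1+0.03272); ω* = 2/1.03272 = 1.9366.
ρ_SOR = ω* − 1 ≈ 0.9366.

ω* = 1.9366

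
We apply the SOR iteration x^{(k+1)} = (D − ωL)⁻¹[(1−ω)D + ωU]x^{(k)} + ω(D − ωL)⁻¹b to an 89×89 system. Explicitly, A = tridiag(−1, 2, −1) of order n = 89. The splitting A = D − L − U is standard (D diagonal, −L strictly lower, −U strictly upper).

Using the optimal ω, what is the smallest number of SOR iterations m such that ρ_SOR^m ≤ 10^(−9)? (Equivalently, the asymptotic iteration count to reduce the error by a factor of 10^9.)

spectrum of D⁻¹(L+U) = {cos(kπ/90) : 1≤k≤89}; ρ_J = cos(π/90) = 0.9993908.
√(1−ρ_J²) simplifies to sin(π/90) = 0.0348995.
ω* = 2 / (1 + 0.0348995) = 2 / 1.0348995 ≈ 1.9325548.
[ρ_SOR] ω* − 1 = 0.9325548.
9·ln10 = 20.7233; −ln(0.9325548) = 0.0698274; m = ⌈20.7233/0.0698274⌉ = ⌈296.779⌉ = 297.

m = 297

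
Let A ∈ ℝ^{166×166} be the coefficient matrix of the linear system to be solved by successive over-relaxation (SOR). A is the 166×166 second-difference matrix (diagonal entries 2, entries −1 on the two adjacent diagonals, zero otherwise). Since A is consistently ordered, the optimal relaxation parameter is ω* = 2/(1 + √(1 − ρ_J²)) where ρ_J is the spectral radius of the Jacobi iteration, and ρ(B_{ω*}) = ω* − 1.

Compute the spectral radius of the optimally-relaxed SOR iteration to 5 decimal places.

ρ_SOR = 0.96307

½·tridiag(1,0,1) at n=166: λ_k = cos(kπ/167); max |λ| at k=1 ⇒ ρ_J = cos(π/167) ≈ 0.99982.
√(1−ρ_J²) = |sin(π/167)| = 0.018811
ω* = 2/(1 + 0.018811) = 2/1.018811 = 1.96307.
ρ(B_{ω*}) = ω*−1 = 0.96307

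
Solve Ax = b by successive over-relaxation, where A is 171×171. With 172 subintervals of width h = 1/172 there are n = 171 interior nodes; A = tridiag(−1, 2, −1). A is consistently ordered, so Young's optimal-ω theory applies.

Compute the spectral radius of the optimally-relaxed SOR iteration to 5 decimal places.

n=171: λ(B_J) = 1 − λ(A)/2 = cos(kπ/172); k=1 gives ρ_J = 0.99983.
√(1−ρ_J²) = |sin(π/172)| = 0.018264
ω* = 2/(1 + 0.018264) = 2/1.018264 = 1.96413.
At ω = 1.96413 every |λ(B_ω)| = ω−1, so ρ_SOR = 0.96413.

ρ_SOR = 0.96413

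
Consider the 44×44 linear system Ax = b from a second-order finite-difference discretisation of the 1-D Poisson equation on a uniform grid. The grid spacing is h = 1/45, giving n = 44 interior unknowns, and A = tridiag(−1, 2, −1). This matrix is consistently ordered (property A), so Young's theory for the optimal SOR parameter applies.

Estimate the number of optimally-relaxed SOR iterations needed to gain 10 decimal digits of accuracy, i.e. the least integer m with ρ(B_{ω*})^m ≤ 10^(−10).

n=44: λ(B_J) = 1 − λ(A)/2 = cos(kπ/45); k=1 gives ρ_J = 0.9975641.
root = sin(π/45) = 0.0697565  (since 1−cos² = sin²).
ω* = 2 / (1 + 0.0697565) = 2 / 1.0697565 ≈ 1.8695843.
Hence ρ(B_{ω*}) = 1.8695843 − 1 = 0.8695843.
10·ln10 = 23.0259; −ln(0.8695843) = 0.13974; m = ⌈23.0259/0.13974⌉ = ⌈164.777⌉ = 165.

m = 165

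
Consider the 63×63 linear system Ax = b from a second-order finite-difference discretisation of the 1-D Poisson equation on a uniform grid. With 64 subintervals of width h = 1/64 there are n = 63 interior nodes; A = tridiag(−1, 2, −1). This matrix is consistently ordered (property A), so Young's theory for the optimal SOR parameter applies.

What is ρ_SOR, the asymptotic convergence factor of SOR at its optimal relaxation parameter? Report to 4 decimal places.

ρ_SOR = 0.9065

spectrum of D⁻¹(L+U) = {cos(kπ/64) : 1≤k≤63}; ρ_J = cos(π/64) = 0.9988.
root = sin(π/64) = 0.04907  (since 1−cos² = sin²).
ω* = 2 / (1 + 0.04907) = 2 / 1.04907 ≈ 1.9065.
ρ_SOR = ω* − 1 ≈ 0.9065.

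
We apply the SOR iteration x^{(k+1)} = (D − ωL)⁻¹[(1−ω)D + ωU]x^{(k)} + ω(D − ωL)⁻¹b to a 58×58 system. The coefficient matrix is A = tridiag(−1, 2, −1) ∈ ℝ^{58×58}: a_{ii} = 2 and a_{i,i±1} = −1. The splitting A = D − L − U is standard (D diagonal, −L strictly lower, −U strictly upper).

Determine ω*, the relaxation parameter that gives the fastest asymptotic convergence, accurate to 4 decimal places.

½·tridiag(1,0,1) at n=58: λ_k = cos(kπ/59); max |λ| at k=1 ⇒ ρ_J = cos(π/59) ≈ 0.9986.
√(1 − cos²(π/59)) = sin(π/59) ≈ 0.05322.
ω* = 2/(1 + 0.05322) = 2/1.05322 = 1.8989.
ρ(B_{ω*}) = ω*−1 = 0.8989

ω* = 1.8989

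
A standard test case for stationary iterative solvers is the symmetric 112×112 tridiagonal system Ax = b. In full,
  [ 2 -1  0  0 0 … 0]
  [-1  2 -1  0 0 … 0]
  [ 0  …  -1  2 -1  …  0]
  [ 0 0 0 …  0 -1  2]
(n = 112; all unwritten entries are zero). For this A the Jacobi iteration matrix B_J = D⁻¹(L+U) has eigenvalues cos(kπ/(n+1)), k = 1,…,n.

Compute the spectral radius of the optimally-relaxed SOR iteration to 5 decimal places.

ρ_SOR = 0.94591

ρ_J = max_k |cos(kπ/113)| = cos(π/113) = 0.99961
√(1−ρ_J²) simplifies to sin(π/113) = 0.027798.
[ω*] 2 ÷ (1 + 0.027798) = 2 ÷ 1.027798 = 1.94591.
At ω = 1.94591 every |λ(B_ω)| = ω−1, so ρ_SOR = 0.94591.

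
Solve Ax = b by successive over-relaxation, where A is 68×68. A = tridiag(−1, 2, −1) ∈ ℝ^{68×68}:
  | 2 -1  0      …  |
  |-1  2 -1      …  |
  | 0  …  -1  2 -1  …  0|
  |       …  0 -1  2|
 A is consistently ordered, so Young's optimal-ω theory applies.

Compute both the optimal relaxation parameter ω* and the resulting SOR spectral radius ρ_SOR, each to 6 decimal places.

ω* = 1.912934, ρ_SOR = 0.912934

[ρ_J] n=68: ρ(B_J) = cos(π/(n+1)) = cos(π/69) = 0.998964.
1 − cos²(π/69) = sin²(π/69) ⇒ √(1−ρ_J²) = sin(π/69) = 0.0455146.
[ω*] 2 ÷ (1 + 0.0455146) = 2 ÷ 1.0455146 = 1.912934.
ρ_SOR = ω* − 1 ≈ 0.912934.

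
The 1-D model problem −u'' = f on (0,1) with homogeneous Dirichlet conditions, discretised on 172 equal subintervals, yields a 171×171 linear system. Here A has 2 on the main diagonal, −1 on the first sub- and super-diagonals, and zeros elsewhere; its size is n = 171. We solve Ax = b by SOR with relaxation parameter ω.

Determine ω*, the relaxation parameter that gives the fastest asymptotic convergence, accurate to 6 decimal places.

ρ_J = max_k |cos(kπ/172)| = cos(π/172) = 0.999833
1 − cos²(π/172) = sin²(π/172) ⇒ √(1−ρ_J²) = sin(π/172) = 0.0182641.
Young: ω* = 2/(1+√(1−ρ_J²)) = 2/(1+0.0182641) = 2/1.0182641 = 1.964127.
[ρ_SOR] ω* − 1 = 0.964127.

ω* = 1.964127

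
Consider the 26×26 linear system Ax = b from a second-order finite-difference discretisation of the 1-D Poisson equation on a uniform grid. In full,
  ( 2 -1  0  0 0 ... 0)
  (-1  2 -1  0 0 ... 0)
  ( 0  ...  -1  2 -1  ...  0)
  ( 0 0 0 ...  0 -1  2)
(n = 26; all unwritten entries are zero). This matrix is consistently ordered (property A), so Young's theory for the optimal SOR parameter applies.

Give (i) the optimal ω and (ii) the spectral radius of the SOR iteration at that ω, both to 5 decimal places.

[ρ_J] n=26: ρ(B_J) = cos(π/(n+1)) = cos(π/27) = 0.99324.
√(1−ρ_J²) = |sin(π/27)| = 0.116093
ω* = 2/(1+0.116093) = 1.79197
ρ_SOR = ω* − 1 ≈ 0.79197.

ω* = 1.79197, ρ_SOR = 0.79197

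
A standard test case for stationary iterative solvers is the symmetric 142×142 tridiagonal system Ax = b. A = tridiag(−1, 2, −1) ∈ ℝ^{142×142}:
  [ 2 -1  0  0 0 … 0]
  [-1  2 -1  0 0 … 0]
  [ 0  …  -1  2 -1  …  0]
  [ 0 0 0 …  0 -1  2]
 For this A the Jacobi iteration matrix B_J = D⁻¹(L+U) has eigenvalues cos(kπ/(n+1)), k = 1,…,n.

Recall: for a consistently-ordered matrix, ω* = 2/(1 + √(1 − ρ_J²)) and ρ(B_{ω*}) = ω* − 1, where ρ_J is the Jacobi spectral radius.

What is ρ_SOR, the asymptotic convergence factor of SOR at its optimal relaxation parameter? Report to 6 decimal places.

ρ_J = max_k |cos(kπ/143)| = cos(π/143) = 0.999759
root = sin(π/143) = 0.0219674  (since 1−cos² = sin²).
Young: ω* = 2/(1+√(1−ρ_J²)) = 2/(1+0.0219674) = 2/1.0219674 = 1.957010.
ρ(B_{ω*}) = ω*−1 = 0.957010

ρ_SOR = 0.957010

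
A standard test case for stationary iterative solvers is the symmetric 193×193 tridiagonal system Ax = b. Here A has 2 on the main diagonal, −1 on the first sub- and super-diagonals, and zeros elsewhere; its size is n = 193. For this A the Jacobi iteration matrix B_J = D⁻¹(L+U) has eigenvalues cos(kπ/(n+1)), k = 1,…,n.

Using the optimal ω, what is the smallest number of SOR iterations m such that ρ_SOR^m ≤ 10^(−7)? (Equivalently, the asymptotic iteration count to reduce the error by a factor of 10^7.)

m = 498

n=193: λ(B_J) = 1 − λ(A)/2 = cos(kπ/194); k=1 gives ρ_J = 0.9998689.
root = sin(π/194) = 0.0161931  (since 1−cos² = sin²).
ω* = 2/(1 + 0.0161931) = 2/1.0161931 = 1.9681299.
and ρ(B_{ω*}) = 1.9681299 − 1 = 0.9681299.
ρ_SOR^m ≤ 10^(−7) ⇔ m ≥ 7·ln10/(−ln 0.9681299) = 16.1181/0.032389 = 497.641; m = ⌈497.641⌉ = 498.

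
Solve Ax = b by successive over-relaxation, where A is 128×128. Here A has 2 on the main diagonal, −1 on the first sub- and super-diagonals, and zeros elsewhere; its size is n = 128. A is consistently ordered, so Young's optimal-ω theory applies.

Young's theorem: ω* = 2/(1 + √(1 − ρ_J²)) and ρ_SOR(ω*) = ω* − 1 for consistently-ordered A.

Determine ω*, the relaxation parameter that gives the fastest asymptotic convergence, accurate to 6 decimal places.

ω* = 1.952456

ρ_J = max_k |cos(kπ/129)| = cos(π/129) = 0.999703
1 − cos²(π/129) = sin²(π/129) ⇒ √(1−ρ_J²) = sin(π/129) = 0.0243510.
ω* = 2/(1+0.0243510) = 1.952456
and ρ(B_{ω*}) = 1.952456 − 1 = 0.952456.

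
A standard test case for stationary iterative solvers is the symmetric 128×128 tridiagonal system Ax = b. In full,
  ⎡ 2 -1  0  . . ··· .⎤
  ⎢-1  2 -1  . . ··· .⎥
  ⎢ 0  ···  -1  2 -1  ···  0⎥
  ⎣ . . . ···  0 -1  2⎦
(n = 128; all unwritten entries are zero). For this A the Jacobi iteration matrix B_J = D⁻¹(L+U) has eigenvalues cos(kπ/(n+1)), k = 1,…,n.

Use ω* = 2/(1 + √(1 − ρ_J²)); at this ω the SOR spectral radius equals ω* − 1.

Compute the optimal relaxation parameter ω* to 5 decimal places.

ω* = 1.95246

B_J for the 128×128 system has eigenvalues cos(kπ/129); ρ_J = cos(π/129) = 0.99970.
√(1 − cos²(π/129)) = sin(π/129) ≈ 0.024351.
ω* = 2 / (1 + 0.024351) = 2 / 1.024351 ≈ 1.95246.
At ω = 1.95246 every |λ(B_ω)| = ω−1, so ρ_SOR = 0.95246.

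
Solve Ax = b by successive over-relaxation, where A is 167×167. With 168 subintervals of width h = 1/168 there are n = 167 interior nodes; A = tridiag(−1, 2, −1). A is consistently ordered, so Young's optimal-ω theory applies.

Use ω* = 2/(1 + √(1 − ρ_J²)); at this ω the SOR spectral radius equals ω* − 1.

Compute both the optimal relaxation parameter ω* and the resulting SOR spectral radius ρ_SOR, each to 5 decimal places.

With n=167, ρ(Jacobi) = cos(π/168) = 0.99983.
√(1−ρ_J²) simplifies to sin(π/168) = 0.018699.
ω* = 2/(1 + 0.018699) = 2/1.018699 = 1.96329.
ρ_SOR = ω* − 1 = 1.96329 − 1 = 0.96329.

ω* = 1.96329, ρ_SOR = 0.96329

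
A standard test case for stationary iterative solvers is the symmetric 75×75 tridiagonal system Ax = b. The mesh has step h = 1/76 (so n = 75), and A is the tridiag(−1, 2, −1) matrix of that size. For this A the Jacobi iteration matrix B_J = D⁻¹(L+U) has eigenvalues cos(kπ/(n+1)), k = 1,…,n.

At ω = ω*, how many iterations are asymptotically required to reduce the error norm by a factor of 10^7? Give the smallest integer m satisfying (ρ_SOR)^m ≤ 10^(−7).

½·tridiag(1,0,1) at n=75: λ_k = cos(kπ/76); max |λ| at k=1 ⇒ ρ_J = cos(π/76) ≈ 0.9991458.
√(1−ρ_J²) simplifies to sin(π/76) = 0.0413250.
ω* = 2/(1 + 0.0413250) = 2/1.0413250 = 1.9206300.
ρ_SOR = ω* − 1 ≈ 0.9206300.
For 7 digits: m = 7·ln10 / (−ln 0.9206300) = 16.1181/0.0826971 = 194.905; round up → m = 195.

m = 195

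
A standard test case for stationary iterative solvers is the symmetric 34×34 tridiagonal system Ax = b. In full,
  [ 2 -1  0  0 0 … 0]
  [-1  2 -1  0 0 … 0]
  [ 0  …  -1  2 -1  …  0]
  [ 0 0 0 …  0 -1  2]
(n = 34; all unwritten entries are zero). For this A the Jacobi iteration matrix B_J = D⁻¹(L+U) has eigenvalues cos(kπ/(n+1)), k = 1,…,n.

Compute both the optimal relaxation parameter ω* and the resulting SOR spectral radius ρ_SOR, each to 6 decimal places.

ω* = 1.835470, ρ_SOR = 0.835470

ρ_J = max_k |cos(kπ/35)| = cos(π/35) = 0.995974
√(1 − cos²(π/35)) = sin(π/35) ≈ 0.0896393.
Then 2/(1+√(1−ρ_J²)) = 2/(1+0.0896393); ω* = 2/1.0896393 = 1.835470.
and ρ(B_{ω*}) = 1.835470 − 1 = 0.835470.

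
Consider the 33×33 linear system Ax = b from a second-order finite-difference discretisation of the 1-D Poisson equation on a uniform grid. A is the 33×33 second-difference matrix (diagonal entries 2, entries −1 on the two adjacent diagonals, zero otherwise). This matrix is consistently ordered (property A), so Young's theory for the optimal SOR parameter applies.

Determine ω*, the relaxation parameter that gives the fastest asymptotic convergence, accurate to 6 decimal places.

spectrum of D⁻¹(L+U) = {cos(kπ/34) : 1≤k≤33}; ρ_J = cos(π/34) = 0.995734.
√(1−ρ_J²) simplifies to sin(π/34) = 0.0922684.
[ω*] 2 ÷ (1 + 0.0922684) = 2 ÷ 1.0922684 = 1.831052.
[ρ_SOR] ω* − 1 = 0.831052.

ω* = 1.831052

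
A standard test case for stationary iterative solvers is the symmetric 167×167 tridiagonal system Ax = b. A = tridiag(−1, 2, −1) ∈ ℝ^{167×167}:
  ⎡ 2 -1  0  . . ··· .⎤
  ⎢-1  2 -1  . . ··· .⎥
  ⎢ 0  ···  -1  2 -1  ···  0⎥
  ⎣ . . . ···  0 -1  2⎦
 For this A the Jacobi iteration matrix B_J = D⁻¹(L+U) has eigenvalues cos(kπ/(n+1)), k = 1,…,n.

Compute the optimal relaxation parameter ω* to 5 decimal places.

ω* = 1.96329

spectrum of D⁻¹(L+U) = {cos(kπ/168) : 1≤k≤167}; ρ_J = cos(π/168) = 0.99983.
√(1 − cos²(π/168)) = sin(π/168) ≈ 0.018699.
So ω* = 2/1.018699 = 1.96329 (Young).
and ρ(B_{ω*}) = 1.96329 − 1 = 0.96329.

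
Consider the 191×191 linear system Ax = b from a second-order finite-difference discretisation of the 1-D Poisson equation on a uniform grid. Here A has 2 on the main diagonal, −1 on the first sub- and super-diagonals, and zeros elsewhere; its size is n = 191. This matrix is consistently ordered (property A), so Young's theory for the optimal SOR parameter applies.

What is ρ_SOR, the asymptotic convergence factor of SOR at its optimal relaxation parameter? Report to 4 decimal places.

B_J for the 191×191 system has eigenvalues cos(kπ/192); ρ_J = cos(π/192) = 0.9999.
1 − cos²(π/192) = sin²(π/192) ⇒ √(1−ρ_J²) = sin(π/192) = 0.01636.
ω* = 2/(1 + 0.01636) = 2/1.01636 = 1.9678.
ρ(B_{ω*}) = ω*−1 = 0.9678

ρ_SOR = 0.9678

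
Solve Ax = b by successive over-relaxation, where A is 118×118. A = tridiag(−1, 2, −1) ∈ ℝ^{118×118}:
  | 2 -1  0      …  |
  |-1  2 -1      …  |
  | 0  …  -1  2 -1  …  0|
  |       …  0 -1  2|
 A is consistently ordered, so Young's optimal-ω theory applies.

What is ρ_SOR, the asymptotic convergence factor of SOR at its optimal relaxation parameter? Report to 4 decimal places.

ρ_SOR = 0.9486

With n=118, ρ(Jacobi) = cos(π/119) = 0.9997.
√(1 − cos²(π/119)) = sin(π/119) ≈ 0.02640.
So ω* = 2/1.02640 = 1.9486 (Young).
[ρ_SOR] ω* − 1 = 0.9486.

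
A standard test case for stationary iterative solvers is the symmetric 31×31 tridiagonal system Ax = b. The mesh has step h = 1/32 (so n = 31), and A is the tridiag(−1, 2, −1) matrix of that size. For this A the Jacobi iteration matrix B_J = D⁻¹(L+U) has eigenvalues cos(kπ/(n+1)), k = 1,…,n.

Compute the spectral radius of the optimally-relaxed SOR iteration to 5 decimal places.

With n=31, ρ(Jacobi) = cos(π/32) = 0.99518.
root = sin(π/32) = 0.098017  (since 1−cos² = sin²).
ω* = 2/(1 + 0.098017) = 2/1.098017 = 1.82147.
ρ_SOR = ω* − 1 ≈ 0.82147.

ρ_SOR = 0.82147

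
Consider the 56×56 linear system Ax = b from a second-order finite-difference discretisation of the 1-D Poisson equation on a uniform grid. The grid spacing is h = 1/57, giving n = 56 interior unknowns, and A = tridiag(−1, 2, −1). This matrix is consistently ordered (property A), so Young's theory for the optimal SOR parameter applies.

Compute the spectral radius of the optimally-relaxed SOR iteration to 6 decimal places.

spectrum of D⁻¹(L+U) = {cos(kπ/57) : 1≤k≤56}; ρ_J = cos(π/57) = 0.998482.
root = sin(π/57) = 0.0550878  (since 1−cos² = sin²).
ω* = 2/(1+0.0550878) = 1.895577
At ω = 1.895577 every |λ(B_ω)| = ω−1, so ρ_SOR = 0.895577.

ρ_SOR = 0.895577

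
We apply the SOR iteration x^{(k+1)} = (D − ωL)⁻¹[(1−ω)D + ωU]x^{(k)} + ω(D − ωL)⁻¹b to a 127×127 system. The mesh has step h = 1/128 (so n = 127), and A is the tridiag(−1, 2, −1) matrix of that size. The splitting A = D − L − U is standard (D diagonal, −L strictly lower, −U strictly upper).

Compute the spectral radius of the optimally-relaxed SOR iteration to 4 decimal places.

ρ_J = max_k |cos(kπ/128)| = cos(π/128) = 0.9997
1 − cos²(π/128) = sin²(π/128) ⇒ √(1−ρ_J²) = sin(π/128) = 0.02454.
Then 2/(1+√(1−ρ_J²)) = 2/(1+0.02454); ω* = 2/1.02454 = 1.9521.
ρ(B_{ω*}) = ω*−1 = 0.9521

ρ_SOR = 0.9521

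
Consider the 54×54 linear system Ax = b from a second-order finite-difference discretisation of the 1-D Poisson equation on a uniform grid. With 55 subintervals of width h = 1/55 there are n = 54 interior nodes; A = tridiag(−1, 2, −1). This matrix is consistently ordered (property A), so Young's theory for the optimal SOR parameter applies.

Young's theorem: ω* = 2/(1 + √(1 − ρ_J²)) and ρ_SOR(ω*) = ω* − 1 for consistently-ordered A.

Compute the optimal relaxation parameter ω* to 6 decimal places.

spectrum of D⁻¹(L+U) = {cos(kπ/55) : 1≤k≤54}; ρ_J = cos(π/55) = 0.998369.
√(1 − cos²(π/55)) = sin(π/55) ≈ 0.0570888.
[ω*] 2 ÷ (1 + 0.0570888) = 2 ÷ 1.0570888 = 1.891989.
ρ_SOR = ω* − 1 ≈ 0.891989.

ω* = 1.891989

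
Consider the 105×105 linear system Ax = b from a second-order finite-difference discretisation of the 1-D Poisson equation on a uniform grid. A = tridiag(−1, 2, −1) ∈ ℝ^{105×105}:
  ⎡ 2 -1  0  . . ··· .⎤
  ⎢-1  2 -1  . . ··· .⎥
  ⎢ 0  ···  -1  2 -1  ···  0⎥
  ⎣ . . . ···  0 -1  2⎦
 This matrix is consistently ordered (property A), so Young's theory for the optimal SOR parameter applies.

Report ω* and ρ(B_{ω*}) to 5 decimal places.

ω* = 1.94244, ρ_SOR = 0.94244

n=105: λ(B_J) = 1 − λ(A)/2 = cos(kπ/106); k=1 gives ρ_J = 0.99956.
√(1 − cos²(π/106)) = sin(π/106) ≈ 0.029633.
Then 2/(1+√(1−ρ_J²)) = 2/(1+0.029633); ω* = 2/1.029633 = 1.94244.
Hence ρ(B_{ω*}) = 1.94244 − 1 = 0.94244.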